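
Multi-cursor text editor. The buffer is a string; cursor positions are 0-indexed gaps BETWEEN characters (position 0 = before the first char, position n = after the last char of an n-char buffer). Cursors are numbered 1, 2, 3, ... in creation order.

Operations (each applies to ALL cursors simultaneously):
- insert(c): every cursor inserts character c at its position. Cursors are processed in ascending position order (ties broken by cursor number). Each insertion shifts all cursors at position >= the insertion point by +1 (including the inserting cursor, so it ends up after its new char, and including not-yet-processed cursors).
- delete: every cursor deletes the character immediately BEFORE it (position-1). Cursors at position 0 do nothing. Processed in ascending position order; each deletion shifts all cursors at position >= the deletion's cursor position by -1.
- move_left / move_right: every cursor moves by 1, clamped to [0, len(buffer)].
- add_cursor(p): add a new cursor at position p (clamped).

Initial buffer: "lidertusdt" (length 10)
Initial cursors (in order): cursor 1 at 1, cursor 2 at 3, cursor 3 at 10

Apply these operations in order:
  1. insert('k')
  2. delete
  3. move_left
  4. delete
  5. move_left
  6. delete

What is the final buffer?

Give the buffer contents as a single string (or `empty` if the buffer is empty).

Answer: ldertst

Derivation:
After op 1 (insert('k')): buffer="lkidkertusdtk" (len 13), cursors c1@2 c2@5 c3@13, authorship .1..2.......3
After op 2 (delete): buffer="lidertusdt" (len 10), cursors c1@1 c2@3 c3@10, authorship ..........
After op 3 (move_left): buffer="lidertusdt" (len 10), cursors c1@0 c2@2 c3@9, authorship ..........
After op 4 (delete): buffer="ldertust" (len 8), cursors c1@0 c2@1 c3@7, authorship ........
After op 5 (move_left): buffer="ldertust" (len 8), cursors c1@0 c2@0 c3@6, authorship ........
After op 6 (delete): buffer="ldertst" (len 7), cursors c1@0 c2@0 c3@5, authorship .......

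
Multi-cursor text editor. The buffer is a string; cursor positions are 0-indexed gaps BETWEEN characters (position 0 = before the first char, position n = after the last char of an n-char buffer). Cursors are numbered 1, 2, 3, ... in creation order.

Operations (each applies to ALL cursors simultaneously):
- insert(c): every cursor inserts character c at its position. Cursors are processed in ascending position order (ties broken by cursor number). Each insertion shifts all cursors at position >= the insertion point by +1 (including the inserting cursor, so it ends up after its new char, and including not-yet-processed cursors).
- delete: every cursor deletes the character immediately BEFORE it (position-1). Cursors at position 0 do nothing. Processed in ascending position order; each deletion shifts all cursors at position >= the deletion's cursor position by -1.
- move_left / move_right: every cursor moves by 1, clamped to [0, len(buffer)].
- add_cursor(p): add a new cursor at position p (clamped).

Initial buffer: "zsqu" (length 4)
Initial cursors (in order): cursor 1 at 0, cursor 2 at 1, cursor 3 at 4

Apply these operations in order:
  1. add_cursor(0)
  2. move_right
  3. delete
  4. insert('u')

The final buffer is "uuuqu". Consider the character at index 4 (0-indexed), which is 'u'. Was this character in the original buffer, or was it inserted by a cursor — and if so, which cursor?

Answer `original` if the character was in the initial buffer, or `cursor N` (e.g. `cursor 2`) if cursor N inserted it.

Answer: cursor 3

Derivation:
After op 1 (add_cursor(0)): buffer="zsqu" (len 4), cursors c1@0 c4@0 c2@1 c3@4, authorship ....
After op 2 (move_right): buffer="zsqu" (len 4), cursors c1@1 c4@1 c2@2 c3@4, authorship ....
After op 3 (delete): buffer="q" (len 1), cursors c1@0 c2@0 c4@0 c3@1, authorship .
After op 4 (insert('u')): buffer="uuuqu" (len 5), cursors c1@3 c2@3 c4@3 c3@5, authorship 124.3
Authorship (.=original, N=cursor N): 1 2 4 . 3
Index 4: author = 3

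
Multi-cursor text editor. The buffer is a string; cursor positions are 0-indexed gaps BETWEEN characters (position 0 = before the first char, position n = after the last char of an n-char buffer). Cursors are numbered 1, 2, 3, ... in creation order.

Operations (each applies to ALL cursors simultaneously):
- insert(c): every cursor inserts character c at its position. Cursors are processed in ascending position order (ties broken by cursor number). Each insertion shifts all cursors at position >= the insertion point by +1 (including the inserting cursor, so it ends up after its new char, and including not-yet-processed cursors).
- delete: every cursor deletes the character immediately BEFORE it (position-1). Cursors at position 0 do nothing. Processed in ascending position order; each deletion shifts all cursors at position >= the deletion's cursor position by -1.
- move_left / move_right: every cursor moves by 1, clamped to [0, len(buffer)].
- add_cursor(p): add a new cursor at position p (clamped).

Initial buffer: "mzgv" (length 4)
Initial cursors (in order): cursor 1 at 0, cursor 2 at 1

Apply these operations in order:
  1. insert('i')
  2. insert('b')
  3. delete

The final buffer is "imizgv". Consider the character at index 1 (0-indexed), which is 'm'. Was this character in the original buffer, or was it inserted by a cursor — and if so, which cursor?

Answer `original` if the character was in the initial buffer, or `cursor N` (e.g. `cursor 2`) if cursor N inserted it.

Answer: original

Derivation:
After op 1 (insert('i')): buffer="imizgv" (len 6), cursors c1@1 c2@3, authorship 1.2...
After op 2 (insert('b')): buffer="ibmibzgv" (len 8), cursors c1@2 c2@5, authorship 11.22...
After op 3 (delete): buffer="imizgv" (len 6), cursors c1@1 c2@3, authorship 1.2...
Authorship (.=original, N=cursor N): 1 . 2 . . .
Index 1: author = original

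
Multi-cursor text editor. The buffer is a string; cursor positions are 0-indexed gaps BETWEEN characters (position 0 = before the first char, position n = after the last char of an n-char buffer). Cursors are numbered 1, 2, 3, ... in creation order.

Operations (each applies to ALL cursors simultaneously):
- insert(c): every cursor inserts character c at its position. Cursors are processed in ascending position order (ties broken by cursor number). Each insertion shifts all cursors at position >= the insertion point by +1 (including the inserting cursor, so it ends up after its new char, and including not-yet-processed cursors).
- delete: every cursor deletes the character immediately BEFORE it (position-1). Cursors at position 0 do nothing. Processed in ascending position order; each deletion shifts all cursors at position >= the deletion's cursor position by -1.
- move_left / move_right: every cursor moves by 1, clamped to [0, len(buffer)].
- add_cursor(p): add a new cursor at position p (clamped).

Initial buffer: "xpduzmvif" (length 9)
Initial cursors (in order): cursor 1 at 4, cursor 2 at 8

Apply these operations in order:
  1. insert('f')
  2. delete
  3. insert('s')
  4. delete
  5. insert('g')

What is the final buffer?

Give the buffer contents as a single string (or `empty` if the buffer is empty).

Answer: xpdugzmvigf

Derivation:
After op 1 (insert('f')): buffer="xpdufzmviff" (len 11), cursors c1@5 c2@10, authorship ....1....2.
After op 2 (delete): buffer="xpduzmvif" (len 9), cursors c1@4 c2@8, authorship .........
After op 3 (insert('s')): buffer="xpduszmvisf" (len 11), cursors c1@5 c2@10, authorship ....1....2.
After op 4 (delete): buffer="xpduzmvif" (len 9), cursors c1@4 c2@8, authorship .........
After op 5 (insert('g')): buffer="xpdugzmvigf" (len 11), cursors c1@5 c2@10, authorship ....1....2.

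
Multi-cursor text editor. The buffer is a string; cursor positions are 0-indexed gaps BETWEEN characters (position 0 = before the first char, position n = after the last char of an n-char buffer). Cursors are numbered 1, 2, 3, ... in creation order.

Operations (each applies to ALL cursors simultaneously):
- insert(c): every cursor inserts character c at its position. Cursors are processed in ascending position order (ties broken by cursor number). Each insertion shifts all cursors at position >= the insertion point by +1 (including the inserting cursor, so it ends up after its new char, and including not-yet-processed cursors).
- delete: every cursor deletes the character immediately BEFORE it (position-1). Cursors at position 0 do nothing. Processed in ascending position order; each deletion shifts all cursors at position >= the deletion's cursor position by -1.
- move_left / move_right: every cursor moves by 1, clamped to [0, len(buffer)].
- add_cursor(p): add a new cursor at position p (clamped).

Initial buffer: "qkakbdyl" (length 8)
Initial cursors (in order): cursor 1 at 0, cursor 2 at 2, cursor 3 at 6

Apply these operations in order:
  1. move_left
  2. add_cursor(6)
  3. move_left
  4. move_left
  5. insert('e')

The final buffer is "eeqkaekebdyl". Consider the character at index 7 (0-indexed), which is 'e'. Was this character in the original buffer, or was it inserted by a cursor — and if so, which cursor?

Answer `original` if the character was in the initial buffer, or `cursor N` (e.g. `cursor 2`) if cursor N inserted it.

After op 1 (move_left): buffer="qkakbdyl" (len 8), cursors c1@0 c2@1 c3@5, authorship ........
After op 2 (add_cursor(6)): buffer="qkakbdyl" (len 8), cursors c1@0 c2@1 c3@5 c4@6, authorship ........
After op 3 (move_left): buffer="qkakbdyl" (len 8), cursors c1@0 c2@0 c3@4 c4@5, authorship ........
After op 4 (move_left): buffer="qkakbdyl" (len 8), cursors c1@0 c2@0 c3@3 c4@4, authorship ........
After op 5 (insert('e')): buffer="eeqkaekebdyl" (len 12), cursors c1@2 c2@2 c3@6 c4@8, authorship 12...3.4....
Authorship (.=original, N=cursor N): 1 2 . . . 3 . 4 . . . .
Index 7: author = 4

Answer: cursor 4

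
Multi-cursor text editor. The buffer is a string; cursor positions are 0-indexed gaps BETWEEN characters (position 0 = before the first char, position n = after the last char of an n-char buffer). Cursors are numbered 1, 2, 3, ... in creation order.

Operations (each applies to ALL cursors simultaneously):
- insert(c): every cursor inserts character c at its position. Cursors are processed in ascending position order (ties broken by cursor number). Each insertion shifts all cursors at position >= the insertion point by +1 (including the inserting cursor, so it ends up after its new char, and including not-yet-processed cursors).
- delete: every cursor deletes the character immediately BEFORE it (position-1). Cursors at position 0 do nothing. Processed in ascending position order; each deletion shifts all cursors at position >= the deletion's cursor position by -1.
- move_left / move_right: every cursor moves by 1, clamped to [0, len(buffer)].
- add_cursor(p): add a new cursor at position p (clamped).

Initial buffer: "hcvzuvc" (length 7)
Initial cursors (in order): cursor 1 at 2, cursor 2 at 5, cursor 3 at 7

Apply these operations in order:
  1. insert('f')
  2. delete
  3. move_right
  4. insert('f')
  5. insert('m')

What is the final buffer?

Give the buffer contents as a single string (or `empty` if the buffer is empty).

Answer: hcvfmzuvfmcfm

Derivation:
After op 1 (insert('f')): buffer="hcfvzufvcf" (len 10), cursors c1@3 c2@7 c3@10, authorship ..1...2..3
After op 2 (delete): buffer="hcvzuvc" (len 7), cursors c1@2 c2@5 c3@7, authorship .......
After op 3 (move_right): buffer="hcvzuvc" (len 7), cursors c1@3 c2@6 c3@7, authorship .......
After op 4 (insert('f')): buffer="hcvfzuvfcf" (len 10), cursors c1@4 c2@8 c3@10, authorship ...1...2.3
After op 5 (insert('m')): buffer="hcvfmzuvfmcfm" (len 13), cursors c1@5 c2@10 c3@13, authorship ...11...22.33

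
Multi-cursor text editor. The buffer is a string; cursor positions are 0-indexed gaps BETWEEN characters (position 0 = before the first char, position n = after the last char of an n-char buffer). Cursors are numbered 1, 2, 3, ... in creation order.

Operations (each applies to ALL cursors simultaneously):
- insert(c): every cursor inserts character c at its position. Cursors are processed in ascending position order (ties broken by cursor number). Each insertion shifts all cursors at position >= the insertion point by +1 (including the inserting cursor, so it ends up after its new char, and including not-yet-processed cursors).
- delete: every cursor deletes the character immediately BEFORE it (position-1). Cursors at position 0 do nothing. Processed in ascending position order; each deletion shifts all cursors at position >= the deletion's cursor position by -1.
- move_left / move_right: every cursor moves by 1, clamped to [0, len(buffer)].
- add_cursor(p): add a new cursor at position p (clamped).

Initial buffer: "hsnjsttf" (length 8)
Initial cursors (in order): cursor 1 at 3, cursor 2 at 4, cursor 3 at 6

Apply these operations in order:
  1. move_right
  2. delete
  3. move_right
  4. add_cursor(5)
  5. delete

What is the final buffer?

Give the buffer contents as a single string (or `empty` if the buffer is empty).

After op 1 (move_right): buffer="hsnjsttf" (len 8), cursors c1@4 c2@5 c3@7, authorship ........
After op 2 (delete): buffer="hsntf" (len 5), cursors c1@3 c2@3 c3@4, authorship .....
After op 3 (move_right): buffer="hsntf" (len 5), cursors c1@4 c2@4 c3@5, authorship .....
After op 4 (add_cursor(5)): buffer="hsntf" (len 5), cursors c1@4 c2@4 c3@5 c4@5, authorship .....
After op 5 (delete): buffer="h" (len 1), cursors c1@1 c2@1 c3@1 c4@1, authorship .

Answer: h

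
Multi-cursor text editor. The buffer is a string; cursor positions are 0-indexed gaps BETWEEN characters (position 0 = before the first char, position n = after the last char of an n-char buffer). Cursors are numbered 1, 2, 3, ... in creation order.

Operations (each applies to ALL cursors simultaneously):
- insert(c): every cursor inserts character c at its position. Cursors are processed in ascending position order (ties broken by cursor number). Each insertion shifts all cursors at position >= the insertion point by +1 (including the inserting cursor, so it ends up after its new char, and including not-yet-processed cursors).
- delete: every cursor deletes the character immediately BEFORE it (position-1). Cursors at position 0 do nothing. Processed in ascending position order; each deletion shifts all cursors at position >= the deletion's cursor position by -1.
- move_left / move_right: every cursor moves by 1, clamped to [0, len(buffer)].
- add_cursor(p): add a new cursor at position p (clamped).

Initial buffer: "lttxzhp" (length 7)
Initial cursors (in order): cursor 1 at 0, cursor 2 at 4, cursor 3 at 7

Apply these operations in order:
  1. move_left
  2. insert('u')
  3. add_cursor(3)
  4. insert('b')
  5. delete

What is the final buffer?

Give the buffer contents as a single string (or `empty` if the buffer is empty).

After op 1 (move_left): buffer="lttxzhp" (len 7), cursors c1@0 c2@3 c3@6, authorship .......
After op 2 (insert('u')): buffer="ulttuxzhup" (len 10), cursors c1@1 c2@5 c3@9, authorship 1...2...3.
After op 3 (add_cursor(3)): buffer="ulttuxzhup" (len 10), cursors c1@1 c4@3 c2@5 c3@9, authorship 1...2...3.
After op 4 (insert('b')): buffer="ubltbtubxzhubp" (len 14), cursors c1@2 c4@5 c2@8 c3@13, authorship 11..4.22...33.
After op 5 (delete): buffer="ulttuxzhup" (len 10), cursors c1@1 c4@3 c2@5 c3@9, authorship 1...2...3.

Answer: ulttuxzhup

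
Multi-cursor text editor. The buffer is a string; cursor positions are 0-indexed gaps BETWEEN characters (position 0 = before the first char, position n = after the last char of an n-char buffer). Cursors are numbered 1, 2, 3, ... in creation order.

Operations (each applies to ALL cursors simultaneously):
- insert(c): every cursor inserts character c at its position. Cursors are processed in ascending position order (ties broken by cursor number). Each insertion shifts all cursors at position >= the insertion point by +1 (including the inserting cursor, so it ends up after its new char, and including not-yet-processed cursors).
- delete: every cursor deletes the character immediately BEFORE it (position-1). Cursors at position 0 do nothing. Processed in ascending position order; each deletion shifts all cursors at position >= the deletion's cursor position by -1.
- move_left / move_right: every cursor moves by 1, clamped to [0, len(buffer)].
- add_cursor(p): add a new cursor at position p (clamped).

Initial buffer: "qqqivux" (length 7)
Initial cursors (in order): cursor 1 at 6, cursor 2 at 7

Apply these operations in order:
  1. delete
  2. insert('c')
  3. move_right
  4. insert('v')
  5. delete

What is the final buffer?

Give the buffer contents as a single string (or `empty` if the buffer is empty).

Answer: qqqivcc

Derivation:
After op 1 (delete): buffer="qqqiv" (len 5), cursors c1@5 c2@5, authorship .....
After op 2 (insert('c')): buffer="qqqivcc" (len 7), cursors c1@7 c2@7, authorship .....12
After op 3 (move_right): buffer="qqqivcc" (len 7), cursors c1@7 c2@7, authorship .....12
After op 4 (insert('v')): buffer="qqqivccvv" (len 9), cursors c1@9 c2@9, authorship .....1212
After op 5 (delete): buffer="qqqivcc" (len 7), cursors c1@7 c2@7, authorship .....12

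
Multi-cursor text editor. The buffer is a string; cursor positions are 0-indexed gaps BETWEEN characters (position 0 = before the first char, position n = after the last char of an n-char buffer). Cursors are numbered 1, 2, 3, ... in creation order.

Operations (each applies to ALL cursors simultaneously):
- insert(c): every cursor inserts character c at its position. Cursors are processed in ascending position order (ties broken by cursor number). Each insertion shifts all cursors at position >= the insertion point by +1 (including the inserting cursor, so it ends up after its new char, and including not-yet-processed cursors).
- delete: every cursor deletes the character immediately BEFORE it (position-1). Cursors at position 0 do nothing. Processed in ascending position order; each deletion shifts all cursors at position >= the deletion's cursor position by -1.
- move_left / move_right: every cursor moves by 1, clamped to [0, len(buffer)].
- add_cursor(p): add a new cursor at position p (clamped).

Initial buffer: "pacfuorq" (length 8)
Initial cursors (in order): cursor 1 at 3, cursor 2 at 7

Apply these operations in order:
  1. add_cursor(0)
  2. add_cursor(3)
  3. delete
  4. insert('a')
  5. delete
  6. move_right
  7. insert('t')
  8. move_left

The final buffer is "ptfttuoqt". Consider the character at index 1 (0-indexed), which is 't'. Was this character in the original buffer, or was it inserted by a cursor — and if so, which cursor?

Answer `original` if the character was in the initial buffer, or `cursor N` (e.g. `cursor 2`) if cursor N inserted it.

After op 1 (add_cursor(0)): buffer="pacfuorq" (len 8), cursors c3@0 c1@3 c2@7, authorship ........
After op 2 (add_cursor(3)): buffer="pacfuorq" (len 8), cursors c3@0 c1@3 c4@3 c2@7, authorship ........
After op 3 (delete): buffer="pfuoq" (len 5), cursors c3@0 c1@1 c4@1 c2@4, authorship .....
After op 4 (insert('a')): buffer="apaafuoaq" (len 9), cursors c3@1 c1@4 c4@4 c2@8, authorship 3.14...2.
After op 5 (delete): buffer="pfuoq" (len 5), cursors c3@0 c1@1 c4@1 c2@4, authorship .....
After op 6 (move_right): buffer="pfuoq" (len 5), cursors c3@1 c1@2 c4@2 c2@5, authorship .....
After op 7 (insert('t')): buffer="ptfttuoqt" (len 9), cursors c3@2 c1@5 c4@5 c2@9, authorship .3.14...2
After op 8 (move_left): buffer="ptfttuoqt" (len 9), cursors c3@1 c1@4 c4@4 c2@8, authorship .3.14...2
Authorship (.=original, N=cursor N): . 3 . 1 4 . . . 2
Index 1: author = 3

Answer: cursor 3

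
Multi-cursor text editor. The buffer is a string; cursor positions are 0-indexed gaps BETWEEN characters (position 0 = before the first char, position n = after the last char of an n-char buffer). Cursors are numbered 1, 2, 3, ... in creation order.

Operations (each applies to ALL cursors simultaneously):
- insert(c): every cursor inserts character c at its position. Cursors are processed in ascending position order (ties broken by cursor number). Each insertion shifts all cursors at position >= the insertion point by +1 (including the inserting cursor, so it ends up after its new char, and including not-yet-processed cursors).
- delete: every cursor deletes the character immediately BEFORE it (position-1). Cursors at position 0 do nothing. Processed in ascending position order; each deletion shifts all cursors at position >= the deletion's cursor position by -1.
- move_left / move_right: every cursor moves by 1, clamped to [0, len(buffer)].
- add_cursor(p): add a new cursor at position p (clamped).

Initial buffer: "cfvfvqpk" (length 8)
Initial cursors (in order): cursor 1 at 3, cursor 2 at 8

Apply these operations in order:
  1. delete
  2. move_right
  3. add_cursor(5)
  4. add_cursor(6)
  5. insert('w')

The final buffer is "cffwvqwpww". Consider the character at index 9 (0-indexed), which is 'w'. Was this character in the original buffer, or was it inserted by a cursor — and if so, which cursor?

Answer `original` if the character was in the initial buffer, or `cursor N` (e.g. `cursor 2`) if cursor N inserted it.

After op 1 (delete): buffer="cffvqp" (len 6), cursors c1@2 c2@6, authorship ......
After op 2 (move_right): buffer="cffvqp" (len 6), cursors c1@3 c2@6, authorship ......
After op 3 (add_cursor(5)): buffer="cffvqp" (len 6), cursors c1@3 c3@5 c2@6, authorship ......
After op 4 (add_cursor(6)): buffer="cffvqp" (len 6), cursors c1@3 c3@5 c2@6 c4@6, authorship ......
After op 5 (insert('w')): buffer="cffwvqwpww" (len 10), cursors c1@4 c3@7 c2@10 c4@10, authorship ...1..3.24
Authorship (.=original, N=cursor N): . . . 1 . . 3 . 2 4
Index 9: author = 4

Answer: cursor 4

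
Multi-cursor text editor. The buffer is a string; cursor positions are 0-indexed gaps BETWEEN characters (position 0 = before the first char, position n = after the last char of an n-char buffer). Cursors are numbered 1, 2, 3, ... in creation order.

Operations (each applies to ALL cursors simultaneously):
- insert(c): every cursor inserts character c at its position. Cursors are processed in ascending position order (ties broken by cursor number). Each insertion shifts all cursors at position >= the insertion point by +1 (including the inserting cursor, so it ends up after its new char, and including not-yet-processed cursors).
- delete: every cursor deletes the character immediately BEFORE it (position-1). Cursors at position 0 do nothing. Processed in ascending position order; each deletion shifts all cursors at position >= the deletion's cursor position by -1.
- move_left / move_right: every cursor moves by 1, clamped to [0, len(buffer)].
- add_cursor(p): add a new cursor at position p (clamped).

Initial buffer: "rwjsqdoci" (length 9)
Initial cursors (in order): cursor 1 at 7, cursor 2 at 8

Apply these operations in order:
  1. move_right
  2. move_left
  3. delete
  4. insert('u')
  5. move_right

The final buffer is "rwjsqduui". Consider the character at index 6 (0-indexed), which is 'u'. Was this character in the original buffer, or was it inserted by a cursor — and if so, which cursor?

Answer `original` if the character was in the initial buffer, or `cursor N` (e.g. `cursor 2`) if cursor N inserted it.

Answer: cursor 1

Derivation:
After op 1 (move_right): buffer="rwjsqdoci" (len 9), cursors c1@8 c2@9, authorship .........
After op 2 (move_left): buffer="rwjsqdoci" (len 9), cursors c1@7 c2@8, authorship .........
After op 3 (delete): buffer="rwjsqdi" (len 7), cursors c1@6 c2@6, authorship .......
After op 4 (insert('u')): buffer="rwjsqduui" (len 9), cursors c1@8 c2@8, authorship ......12.
After op 5 (move_right): buffer="rwjsqduui" (len 9), cursors c1@9 c2@9, authorship ......12.
Authorship (.=original, N=cursor N): . . . . . . 1 2 .
Index 6: author = 1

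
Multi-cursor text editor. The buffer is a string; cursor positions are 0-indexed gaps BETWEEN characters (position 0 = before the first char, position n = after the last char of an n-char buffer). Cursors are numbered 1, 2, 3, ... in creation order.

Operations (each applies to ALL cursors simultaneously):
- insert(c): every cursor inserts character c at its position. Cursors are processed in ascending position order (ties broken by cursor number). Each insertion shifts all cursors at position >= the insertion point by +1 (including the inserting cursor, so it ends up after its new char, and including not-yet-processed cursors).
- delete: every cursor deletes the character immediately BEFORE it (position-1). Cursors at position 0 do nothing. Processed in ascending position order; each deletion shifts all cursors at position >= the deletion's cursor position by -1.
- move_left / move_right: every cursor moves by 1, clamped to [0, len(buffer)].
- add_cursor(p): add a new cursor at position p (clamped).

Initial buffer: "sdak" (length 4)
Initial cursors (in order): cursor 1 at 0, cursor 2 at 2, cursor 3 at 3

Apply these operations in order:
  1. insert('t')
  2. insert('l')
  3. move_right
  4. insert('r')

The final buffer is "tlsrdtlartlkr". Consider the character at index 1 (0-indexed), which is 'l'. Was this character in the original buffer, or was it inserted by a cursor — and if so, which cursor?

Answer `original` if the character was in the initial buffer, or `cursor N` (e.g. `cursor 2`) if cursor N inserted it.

After op 1 (insert('t')): buffer="tsdtatk" (len 7), cursors c1@1 c2@4 c3@6, authorship 1..2.3.
After op 2 (insert('l')): buffer="tlsdtlatlk" (len 10), cursors c1@2 c2@6 c3@9, authorship 11..22.33.
After op 3 (move_right): buffer="tlsdtlatlk" (len 10), cursors c1@3 c2@7 c3@10, authorship 11..22.33.
After op 4 (insert('r')): buffer="tlsrdtlartlkr" (len 13), cursors c1@4 c2@9 c3@13, authorship 11.1.22.233.3
Authorship (.=original, N=cursor N): 1 1 . 1 . 2 2 . 2 3 3 . 3
Index 1: author = 1

Answer: cursor 1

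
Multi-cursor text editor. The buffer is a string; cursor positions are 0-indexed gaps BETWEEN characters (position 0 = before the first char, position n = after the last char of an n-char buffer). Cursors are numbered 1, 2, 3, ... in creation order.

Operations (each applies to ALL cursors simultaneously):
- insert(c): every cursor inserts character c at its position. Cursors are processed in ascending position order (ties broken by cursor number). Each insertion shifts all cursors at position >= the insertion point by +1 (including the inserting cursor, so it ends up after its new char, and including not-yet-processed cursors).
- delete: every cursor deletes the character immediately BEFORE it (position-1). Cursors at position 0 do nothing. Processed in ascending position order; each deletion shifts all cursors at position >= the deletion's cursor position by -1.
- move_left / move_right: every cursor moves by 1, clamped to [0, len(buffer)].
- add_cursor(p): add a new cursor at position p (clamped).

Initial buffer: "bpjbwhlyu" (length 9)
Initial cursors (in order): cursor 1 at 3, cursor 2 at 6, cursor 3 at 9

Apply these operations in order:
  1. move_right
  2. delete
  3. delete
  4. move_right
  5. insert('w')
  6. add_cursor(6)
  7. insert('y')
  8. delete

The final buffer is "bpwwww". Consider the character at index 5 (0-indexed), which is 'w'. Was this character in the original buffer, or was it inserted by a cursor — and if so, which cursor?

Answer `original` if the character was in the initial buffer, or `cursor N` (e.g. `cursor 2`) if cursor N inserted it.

After op 1 (move_right): buffer="bpjbwhlyu" (len 9), cursors c1@4 c2@7 c3@9, authorship .........
After op 2 (delete): buffer="bpjwhy" (len 6), cursors c1@3 c2@5 c3@6, authorship ......
After op 3 (delete): buffer="bpw" (len 3), cursors c1@2 c2@3 c3@3, authorship ...
After op 4 (move_right): buffer="bpw" (len 3), cursors c1@3 c2@3 c3@3, authorship ...
After op 5 (insert('w')): buffer="bpwwww" (len 6), cursors c1@6 c2@6 c3@6, authorship ...123
After op 6 (add_cursor(6)): buffer="bpwwww" (len 6), cursors c1@6 c2@6 c3@6 c4@6, authorship ...123
After op 7 (insert('y')): buffer="bpwwwwyyyy" (len 10), cursors c1@10 c2@10 c3@10 c4@10, authorship ...1231234
After op 8 (delete): buffer="bpwwww" (len 6), cursors c1@6 c2@6 c3@6 c4@6, authorship ...123
Authorship (.=original, N=cursor N): . . . 1 2 3
Index 5: author = 3

Answer: cursor 3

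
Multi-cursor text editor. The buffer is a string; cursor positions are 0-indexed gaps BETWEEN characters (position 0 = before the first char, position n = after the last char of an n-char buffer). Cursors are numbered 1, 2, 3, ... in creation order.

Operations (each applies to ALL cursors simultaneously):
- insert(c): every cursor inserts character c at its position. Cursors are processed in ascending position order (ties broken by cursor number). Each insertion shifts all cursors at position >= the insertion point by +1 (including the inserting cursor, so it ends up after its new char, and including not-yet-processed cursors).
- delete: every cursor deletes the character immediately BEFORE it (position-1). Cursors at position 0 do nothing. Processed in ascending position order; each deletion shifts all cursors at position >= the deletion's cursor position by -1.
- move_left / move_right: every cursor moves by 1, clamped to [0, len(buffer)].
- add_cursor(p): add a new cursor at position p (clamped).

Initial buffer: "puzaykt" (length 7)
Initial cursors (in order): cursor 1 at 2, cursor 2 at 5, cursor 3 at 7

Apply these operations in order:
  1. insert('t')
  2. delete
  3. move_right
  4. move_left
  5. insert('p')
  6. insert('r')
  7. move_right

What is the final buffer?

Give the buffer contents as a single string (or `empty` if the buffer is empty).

Answer: puprzayprkprt

Derivation:
After op 1 (insert('t')): buffer="putzaytktt" (len 10), cursors c1@3 c2@7 c3@10, authorship ..1...2..3
After op 2 (delete): buffer="puzaykt" (len 7), cursors c1@2 c2@5 c3@7, authorship .......
After op 3 (move_right): buffer="puzaykt" (len 7), cursors c1@3 c2@6 c3@7, authorship .......
After op 4 (move_left): buffer="puzaykt" (len 7), cursors c1@2 c2@5 c3@6, authorship .......
After op 5 (insert('p')): buffer="pupzaypkpt" (len 10), cursors c1@3 c2@7 c3@9, authorship ..1...2.3.
After op 6 (insert('r')): buffer="puprzayprkprt" (len 13), cursors c1@4 c2@9 c3@12, authorship ..11...22.33.
After op 7 (move_right): buffer="puprzayprkprt" (len 13), cursors c1@5 c2@10 c3@13, authorship ..11...22.33.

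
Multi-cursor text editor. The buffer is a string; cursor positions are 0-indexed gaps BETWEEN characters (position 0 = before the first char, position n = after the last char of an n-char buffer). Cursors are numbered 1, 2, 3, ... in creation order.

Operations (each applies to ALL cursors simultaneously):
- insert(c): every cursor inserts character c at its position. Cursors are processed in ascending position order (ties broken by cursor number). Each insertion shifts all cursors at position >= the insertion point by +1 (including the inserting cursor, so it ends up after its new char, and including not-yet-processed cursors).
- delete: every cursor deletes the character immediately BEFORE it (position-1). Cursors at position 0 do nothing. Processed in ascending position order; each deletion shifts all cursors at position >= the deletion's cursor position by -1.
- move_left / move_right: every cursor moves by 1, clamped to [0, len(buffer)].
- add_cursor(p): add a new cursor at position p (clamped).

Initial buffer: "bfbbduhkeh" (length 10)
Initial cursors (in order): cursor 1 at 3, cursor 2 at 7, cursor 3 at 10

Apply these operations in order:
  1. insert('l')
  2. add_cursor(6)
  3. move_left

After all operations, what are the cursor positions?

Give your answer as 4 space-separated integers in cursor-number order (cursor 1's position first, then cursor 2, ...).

After op 1 (insert('l')): buffer="bfblbduhlkehl" (len 13), cursors c1@4 c2@9 c3@13, authorship ...1....2...3
After op 2 (add_cursor(6)): buffer="bfblbduhlkehl" (len 13), cursors c1@4 c4@6 c2@9 c3@13, authorship ...1....2...3
After op 3 (move_left): buffer="bfblbduhlkehl" (len 13), cursors c1@3 c4@5 c2@8 c3@12, authorship ...1....2...3

Answer: 3 8 12 5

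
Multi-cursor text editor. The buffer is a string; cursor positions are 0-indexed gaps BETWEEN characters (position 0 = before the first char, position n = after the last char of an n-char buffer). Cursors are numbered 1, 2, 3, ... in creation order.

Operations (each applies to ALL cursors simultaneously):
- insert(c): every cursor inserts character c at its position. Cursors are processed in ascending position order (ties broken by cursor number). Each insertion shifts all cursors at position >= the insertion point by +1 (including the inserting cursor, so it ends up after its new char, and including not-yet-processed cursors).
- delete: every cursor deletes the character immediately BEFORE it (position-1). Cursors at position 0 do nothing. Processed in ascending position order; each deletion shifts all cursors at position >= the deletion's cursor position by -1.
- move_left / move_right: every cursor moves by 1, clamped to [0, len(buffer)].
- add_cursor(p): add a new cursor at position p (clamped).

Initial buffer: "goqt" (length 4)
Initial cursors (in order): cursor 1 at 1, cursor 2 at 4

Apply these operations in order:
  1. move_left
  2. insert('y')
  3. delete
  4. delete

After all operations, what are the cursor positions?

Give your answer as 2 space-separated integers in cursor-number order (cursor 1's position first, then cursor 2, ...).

Answer: 0 2

Derivation:
After op 1 (move_left): buffer="goqt" (len 4), cursors c1@0 c2@3, authorship ....
After op 2 (insert('y')): buffer="ygoqyt" (len 6), cursors c1@1 c2@5, authorship 1...2.
After op 3 (delete): buffer="goqt" (len 4), cursors c1@0 c2@3, authorship ....
After op 4 (delete): buffer="got" (len 3), cursors c1@0 c2@2, authorship ...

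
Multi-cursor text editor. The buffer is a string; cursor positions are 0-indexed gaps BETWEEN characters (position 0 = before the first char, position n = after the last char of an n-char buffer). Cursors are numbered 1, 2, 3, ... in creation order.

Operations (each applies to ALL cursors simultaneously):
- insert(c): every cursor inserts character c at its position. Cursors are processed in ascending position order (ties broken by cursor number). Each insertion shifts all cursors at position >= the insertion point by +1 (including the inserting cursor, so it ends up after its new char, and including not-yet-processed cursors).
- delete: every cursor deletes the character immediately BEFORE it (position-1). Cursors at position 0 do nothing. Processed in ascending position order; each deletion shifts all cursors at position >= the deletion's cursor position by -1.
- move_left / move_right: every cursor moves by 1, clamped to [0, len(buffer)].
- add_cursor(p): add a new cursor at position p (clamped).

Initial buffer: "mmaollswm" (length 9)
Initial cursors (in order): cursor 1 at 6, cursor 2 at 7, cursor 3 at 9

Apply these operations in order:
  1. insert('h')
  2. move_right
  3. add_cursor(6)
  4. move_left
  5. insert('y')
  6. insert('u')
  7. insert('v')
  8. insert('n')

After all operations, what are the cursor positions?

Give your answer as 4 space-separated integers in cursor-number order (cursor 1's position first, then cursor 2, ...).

After op 1 (insert('h')): buffer="mmaollhshwmh" (len 12), cursors c1@7 c2@9 c3@12, authorship ......1.2..3
After op 2 (move_right): buffer="mmaollhshwmh" (len 12), cursors c1@8 c2@10 c3@12, authorship ......1.2..3
After op 3 (add_cursor(6)): buffer="mmaollhshwmh" (len 12), cursors c4@6 c1@8 c2@10 c3@12, authorship ......1.2..3
After op 4 (move_left): buffer="mmaollhshwmh" (len 12), cursors c4@5 c1@7 c2@9 c3@11, authorship ......1.2..3
After op 5 (insert('y')): buffer="mmaolylhyshywmyh" (len 16), cursors c4@6 c1@9 c2@12 c3@15, authorship .....4.11.22..33
After op 6 (insert('u')): buffer="mmaolyulhyushyuwmyuh" (len 20), cursors c4@7 c1@11 c2@15 c3@19, authorship .....44.111.222..333
After op 7 (insert('v')): buffer="mmaolyuvlhyuvshyuvwmyuvh" (len 24), cursors c4@8 c1@13 c2@18 c3@23, authorship .....444.1111.2222..3333
After op 8 (insert('n')): buffer="mmaolyuvnlhyuvnshyuvnwmyuvnh" (len 28), cursors c4@9 c1@15 c2@21 c3@27, authorship .....4444.11111.22222..33333

Answer: 15 21 27 9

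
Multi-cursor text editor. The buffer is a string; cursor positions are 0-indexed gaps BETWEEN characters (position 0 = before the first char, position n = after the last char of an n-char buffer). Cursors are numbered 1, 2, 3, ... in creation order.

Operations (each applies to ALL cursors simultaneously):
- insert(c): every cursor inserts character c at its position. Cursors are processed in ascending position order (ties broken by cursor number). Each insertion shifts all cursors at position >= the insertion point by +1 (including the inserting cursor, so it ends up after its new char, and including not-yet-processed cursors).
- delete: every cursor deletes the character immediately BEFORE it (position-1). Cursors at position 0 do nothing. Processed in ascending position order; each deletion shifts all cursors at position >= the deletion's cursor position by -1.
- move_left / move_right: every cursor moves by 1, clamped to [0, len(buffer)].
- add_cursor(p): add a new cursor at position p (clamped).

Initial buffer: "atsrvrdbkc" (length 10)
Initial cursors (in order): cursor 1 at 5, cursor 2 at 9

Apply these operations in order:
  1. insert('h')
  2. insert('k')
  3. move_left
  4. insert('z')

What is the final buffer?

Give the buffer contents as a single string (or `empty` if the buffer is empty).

Answer: atsrvhzkrdbkhzkc

Derivation:
After op 1 (insert('h')): buffer="atsrvhrdbkhc" (len 12), cursors c1@6 c2@11, authorship .....1....2.
After op 2 (insert('k')): buffer="atsrvhkrdbkhkc" (len 14), cursors c1@7 c2@13, authorship .....11....22.
After op 3 (move_left): buffer="atsrvhkrdbkhkc" (len 14), cursors c1@6 c2@12, authorship .....11....22.
After op 4 (insert('z')): buffer="atsrvhzkrdbkhzkc" (len 16), cursors c1@7 c2@14, authorship .....111....222.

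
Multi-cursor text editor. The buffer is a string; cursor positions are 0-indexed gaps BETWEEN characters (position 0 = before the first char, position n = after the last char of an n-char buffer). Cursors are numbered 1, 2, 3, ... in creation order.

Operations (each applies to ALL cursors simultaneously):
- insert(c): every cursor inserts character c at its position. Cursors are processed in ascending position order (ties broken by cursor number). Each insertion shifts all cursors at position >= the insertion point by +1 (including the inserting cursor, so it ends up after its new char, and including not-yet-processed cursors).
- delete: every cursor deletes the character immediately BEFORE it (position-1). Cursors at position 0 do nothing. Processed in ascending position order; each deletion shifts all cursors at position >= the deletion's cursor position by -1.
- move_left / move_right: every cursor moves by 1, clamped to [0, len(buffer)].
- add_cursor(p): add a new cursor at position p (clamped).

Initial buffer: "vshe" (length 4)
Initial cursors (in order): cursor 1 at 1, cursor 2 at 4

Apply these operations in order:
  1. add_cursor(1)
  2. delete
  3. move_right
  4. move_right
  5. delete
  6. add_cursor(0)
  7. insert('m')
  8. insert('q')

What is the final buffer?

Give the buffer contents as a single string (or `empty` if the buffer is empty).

Answer: mmmmqqqq

Derivation:
After op 1 (add_cursor(1)): buffer="vshe" (len 4), cursors c1@1 c3@1 c2@4, authorship ....
After op 2 (delete): buffer="sh" (len 2), cursors c1@0 c3@0 c2@2, authorship ..
After op 3 (move_right): buffer="sh" (len 2), cursors c1@1 c3@1 c2@2, authorship ..
After op 4 (move_right): buffer="sh" (len 2), cursors c1@2 c2@2 c3@2, authorship ..
After op 5 (delete): buffer="" (len 0), cursors c1@0 c2@0 c3@0, authorship 
After op 6 (add_cursor(0)): buffer="" (len 0), cursors c1@0 c2@0 c3@0 c4@0, authorship 
After op 7 (insert('m')): buffer="mmmm" (len 4), cursors c1@4 c2@4 c3@4 c4@4, authorship 1234
After op 8 (insert('q')): buffer="mmmmqqqq" (len 8), cursors c1@8 c2@8 c3@8 c4@8, authorship 12341234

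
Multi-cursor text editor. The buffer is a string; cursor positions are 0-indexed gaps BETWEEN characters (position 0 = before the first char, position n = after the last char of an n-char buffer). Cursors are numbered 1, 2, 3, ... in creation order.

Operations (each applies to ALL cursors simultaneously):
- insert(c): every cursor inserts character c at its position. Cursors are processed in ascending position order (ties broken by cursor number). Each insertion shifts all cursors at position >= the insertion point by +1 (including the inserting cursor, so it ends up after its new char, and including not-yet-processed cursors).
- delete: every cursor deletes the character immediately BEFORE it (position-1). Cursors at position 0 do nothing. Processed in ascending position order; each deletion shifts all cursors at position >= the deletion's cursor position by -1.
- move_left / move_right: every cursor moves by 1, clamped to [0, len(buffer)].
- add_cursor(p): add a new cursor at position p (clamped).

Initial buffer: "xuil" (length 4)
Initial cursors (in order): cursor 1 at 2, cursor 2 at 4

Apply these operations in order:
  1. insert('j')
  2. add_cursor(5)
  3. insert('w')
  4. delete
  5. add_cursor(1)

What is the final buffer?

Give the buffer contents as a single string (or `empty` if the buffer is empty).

Answer: xujilj

Derivation:
After op 1 (insert('j')): buffer="xujilj" (len 6), cursors c1@3 c2@6, authorship ..1..2
After op 2 (add_cursor(5)): buffer="xujilj" (len 6), cursors c1@3 c3@5 c2@6, authorship ..1..2
After op 3 (insert('w')): buffer="xujwilwjw" (len 9), cursors c1@4 c3@7 c2@9, authorship ..11..322
After op 4 (delete): buffer="xujilj" (len 6), cursors c1@3 c3@5 c2@6, authorship ..1..2
After op 5 (add_cursor(1)): buffer="xujilj" (len 6), cursors c4@1 c1@3 c3@5 c2@6, authorship ..1..2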